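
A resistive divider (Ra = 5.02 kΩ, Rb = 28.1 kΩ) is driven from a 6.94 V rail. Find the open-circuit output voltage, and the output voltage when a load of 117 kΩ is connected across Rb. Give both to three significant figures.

Open-circuit: V = 6.94 × 28.1/(5.02 + 28.1) = 5.89 V.
With the load, Rb becomes Rb‖R_L = 22.66 kΩ, so V = 6.94 × 22.66/27.68 = 5.68 V.

Unloaded: 5.89 V; loaded: 5.68 V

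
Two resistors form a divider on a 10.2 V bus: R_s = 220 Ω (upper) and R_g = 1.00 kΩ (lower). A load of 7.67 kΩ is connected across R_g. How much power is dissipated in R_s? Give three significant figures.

P ≈ 18.8 mW

Total resistance from the source is R_s + (R_g‖R_L) = 1105 Ω, so I = 10.2/1105 Ω = 9.234 mA.
P = I²·R_s = (9.234 mA)² × 220 Ω = 18.8 mW.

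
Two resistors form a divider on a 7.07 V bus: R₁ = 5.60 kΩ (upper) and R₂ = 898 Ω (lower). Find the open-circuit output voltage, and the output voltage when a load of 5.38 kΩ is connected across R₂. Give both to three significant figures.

Open-circuit: V = 7.07 × 898/(5600 + 898) = 0.977 V.
With the load, R₂ becomes R₂‖R_L = 769.6 Ω, so V = 7.07 × 769.6/6370 = 0.854 V.

Unloaded: 0.977 V; loaded: 0.854 V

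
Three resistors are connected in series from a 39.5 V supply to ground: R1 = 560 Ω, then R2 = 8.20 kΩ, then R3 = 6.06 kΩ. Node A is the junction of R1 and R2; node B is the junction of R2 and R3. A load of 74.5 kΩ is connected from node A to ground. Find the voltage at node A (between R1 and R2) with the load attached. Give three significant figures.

V ≈ 37.7 V

Below node A the series string R2+R3 = 14260 Ω sits in parallel with the 74500 Ω load: 11970 Ω.
V_A = 39.5 × 11970/(560 + 11970) = 37.7 V.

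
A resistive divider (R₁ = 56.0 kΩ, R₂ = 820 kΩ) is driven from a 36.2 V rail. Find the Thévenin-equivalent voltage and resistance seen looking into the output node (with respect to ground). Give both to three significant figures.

V_th = 33.9 V, R_th = 52.4 kΩ

V_th is the open-circuit tap voltage: 36.2 × 820/(56.0 + 820) = 33.9 V.
With the supply zeroed, R₁ and R₂ appear in parallel from the tap: R_th = R₁‖R₂ = (56.0 × 820)/876.0 = 52.4 kΩ.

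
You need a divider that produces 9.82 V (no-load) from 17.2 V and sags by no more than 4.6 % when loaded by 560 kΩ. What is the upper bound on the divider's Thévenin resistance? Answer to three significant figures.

Loading drop = R_th/(R_th + R_L) ≤ 0.0460, so R_th ≤ R_L · ε/(1−ε) = 560 kΩ × 0.0460/0.9540 = 27.0 kΩ.

R_th ≤ 27.0 kΩ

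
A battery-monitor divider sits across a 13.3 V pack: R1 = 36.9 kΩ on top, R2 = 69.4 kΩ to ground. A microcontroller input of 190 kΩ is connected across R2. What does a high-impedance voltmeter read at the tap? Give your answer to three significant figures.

V_out ≈ 7.71 V

The load sits in parallel with R2: R2‖R_L = (69.4 × 190) / (69.4 + 190) = 50.83 kΩ.
V_out = 13.3 × 50.83 / (36.9 + 50.83) = 13.3 × 50.83/87.73 = 7.71 V.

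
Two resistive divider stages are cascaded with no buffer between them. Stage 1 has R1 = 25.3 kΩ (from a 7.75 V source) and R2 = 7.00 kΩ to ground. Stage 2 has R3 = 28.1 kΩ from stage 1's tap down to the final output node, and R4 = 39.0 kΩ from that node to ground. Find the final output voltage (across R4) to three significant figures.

V_out ≈ 0.902 V

Stage 2 presents R3+R4 = 67.10 kΩ as a load on stage 1's tap.
Stage 1's lower leg becomes R2‖(R3+R4) = 6.339 kΩ, so V_mid = 7.75 × 6.339/31.64 = 1.553 V.
Stage 2 is itself unloaded: V_out = V_mid × R4/(R3+R4) = 1.553 × 39.0/67.10 = 0.902 V.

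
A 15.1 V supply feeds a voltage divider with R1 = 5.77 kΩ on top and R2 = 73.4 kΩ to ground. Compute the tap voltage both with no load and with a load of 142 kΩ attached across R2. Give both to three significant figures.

Open-circuit: V = 15.1 × 73.4/(5.77 + 73.4) = 14.0 V.
With the load, R2 becomes R2‖R_L = 48.39 kΩ, so V = 15.1 × 48.39/54.16 = 13.5 V.

Unloaded: 14.0 V; loaded: 13.5 V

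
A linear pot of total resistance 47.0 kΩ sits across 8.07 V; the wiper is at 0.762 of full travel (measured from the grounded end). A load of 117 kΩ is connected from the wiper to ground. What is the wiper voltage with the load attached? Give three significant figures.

The wiper splits the pot into (1−α)R = 11.19 kΩ above and αR = 35.81 kΩ below.
Lower section ‖ load = 27.42 kΩ.
V_wiper = 8.07 × 27.42/(11.19 + 27.42) = 5.73 V.

V ≈ 5.73 V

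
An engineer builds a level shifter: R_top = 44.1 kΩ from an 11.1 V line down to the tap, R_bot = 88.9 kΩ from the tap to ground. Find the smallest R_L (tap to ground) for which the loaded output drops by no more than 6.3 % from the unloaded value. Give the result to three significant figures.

Output resistance R_th = R_top‖R_bot = (44.1 × 88.9)/133.0 = 29.48 kΩ.
The fractional drop is R_th/(R_th + R_L); requiring this ≤ 0.0630 gives R_L ≥ R_th(1/0.0630 − 1) = 29.48 × 14.87 = 438 kΩ.

R_L(min) ≈ 438 kΩ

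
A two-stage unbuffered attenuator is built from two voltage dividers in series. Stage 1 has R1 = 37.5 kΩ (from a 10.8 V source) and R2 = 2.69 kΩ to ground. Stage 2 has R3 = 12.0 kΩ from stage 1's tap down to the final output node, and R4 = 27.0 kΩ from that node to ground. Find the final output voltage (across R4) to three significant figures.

V_out ≈ 0.470 V

Stage 2 presents R3+R4 = 39.00 kΩ as a load on stage 1's tap.
Stage 1's lower leg becomes R2‖(R3+R4) = 2.516 kΩ, so V_mid = 10.8 × 2.516/40.02 = 0.6792 V.
Stage 2 is itself unloaded: V_out = V_mid × R4/(R3+R4) = 0.6792 × 27.0/39.00 = 0.470 V.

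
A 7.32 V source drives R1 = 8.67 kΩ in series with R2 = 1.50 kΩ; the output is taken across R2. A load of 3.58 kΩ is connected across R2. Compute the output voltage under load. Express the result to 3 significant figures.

The load sits in parallel with R2: R2‖R_L = (1.50 × 3.58) / (1.50 + 3.58) = 1.057 kΩ.
V_out = 7.32 × 1.057 / (8.67 + 1.057) = 7.32 × 1.057/9.727 = 0.795 V.

V_out ≈ 0.795 V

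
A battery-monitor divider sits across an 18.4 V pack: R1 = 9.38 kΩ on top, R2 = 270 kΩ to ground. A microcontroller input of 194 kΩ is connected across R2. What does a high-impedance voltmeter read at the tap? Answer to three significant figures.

V_out ≈ 17.0 V

The load sits in parallel with R2: R2‖R_L = (270 × 194) / (270 + 194) = 112.9 kΩ.
V_out = 18.4 × 112.9 / (9.38 + 112.9) = 18.4 × 112.9/122.3 = 17.0 V.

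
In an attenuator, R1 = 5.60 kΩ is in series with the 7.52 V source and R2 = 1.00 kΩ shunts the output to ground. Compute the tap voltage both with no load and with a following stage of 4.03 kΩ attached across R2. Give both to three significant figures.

Unloaded: 1.14 V; loaded: 0.941 V

Open-circuit: V = 7.52 × 1.00/(5.60 + 1.00) = 1.14 V.
With the load, R2 becomes R2‖R_L = 0.8012 kΩ, so V = 7.52 × 0.8012/6.401 = 0.941 V.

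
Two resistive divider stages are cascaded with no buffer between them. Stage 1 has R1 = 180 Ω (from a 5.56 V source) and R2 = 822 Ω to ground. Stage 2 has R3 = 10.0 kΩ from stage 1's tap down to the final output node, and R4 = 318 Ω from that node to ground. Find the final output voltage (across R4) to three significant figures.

V_out ≈ 0.139 V

Stage 2 presents R3+R4 = 10320 Ω as a load on stage 1's tap.
Stage 1's lower leg becomes R2‖(R3+R4) = 761.3 Ω, so V_mid = 5.56 × 761.3/941.3 = 4.497 V.
Stage 2 is itself unloaded: V_out = V_mid × R4/(R3+R4) = 4.497 × 318/10320 = 0.139 V.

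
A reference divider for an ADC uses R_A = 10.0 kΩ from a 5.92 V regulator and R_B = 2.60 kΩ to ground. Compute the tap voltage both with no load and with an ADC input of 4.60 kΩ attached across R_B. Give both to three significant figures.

Unloaded: 1.22 V; loaded: 0.843 V

Open-circuit: V = 5.92 × 2.60/(10.0 + 2.60) = 1.22 V.
With the load, R_B becomes R_B‖R_L = 1.661 kΩ, so V = 5.92 × 1.661/11.66 = 0.843 V.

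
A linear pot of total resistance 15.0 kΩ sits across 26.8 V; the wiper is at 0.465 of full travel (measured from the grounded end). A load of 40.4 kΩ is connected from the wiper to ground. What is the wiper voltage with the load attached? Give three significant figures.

The wiper splits the pot into (1−α)R = 8.025 kΩ above and αR = 6.975 kΩ below.
Lower section ‖ load = 5.948 kΩ.
V_wiper = 26.8 × 5.948/(8.025 + 5.948) = 11.4 V.

V ≈ 11.4 V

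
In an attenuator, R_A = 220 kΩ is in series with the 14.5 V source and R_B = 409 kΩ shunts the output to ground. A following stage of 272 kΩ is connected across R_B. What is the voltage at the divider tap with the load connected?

The load sits in parallel with R_B: R_B‖R_L = (409 × 272) / (409 + 272) = 163.4 kΩ.
V_out = 14.5 × 163.4 / (220 + 163.4) = 14.5 × 163.4/383.4 = 6.18 V.
(Unloaded it would have been 9.43 V.)

V_out ≈ 6.18 V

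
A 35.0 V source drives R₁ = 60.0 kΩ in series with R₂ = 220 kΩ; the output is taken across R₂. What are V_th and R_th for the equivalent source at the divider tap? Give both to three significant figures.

V_th = 27.5 V, R_th = 47.1 kΩ

V_th is the open-circuit tap voltage: 35.0 × 220/(60.0 + 220) = 27.5 V.
With the supply zeroed, R₁ and R₂ appear in parallel from the tap: R_th = R₁‖R₂ = (60.0 × 220)/280.0 = 47.1 kΩ.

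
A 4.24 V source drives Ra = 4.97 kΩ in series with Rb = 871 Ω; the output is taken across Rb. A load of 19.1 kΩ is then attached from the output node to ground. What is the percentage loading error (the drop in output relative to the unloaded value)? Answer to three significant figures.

3.74 %

The divider's output (Thévenin) resistance is Ra‖Rb = 741.1 Ω.
Fractional drop under load = R_th/(R_th + R_L) = 741.1 / (741.1 + 19100) = 0.03735.
So the output falls by 3.74 %.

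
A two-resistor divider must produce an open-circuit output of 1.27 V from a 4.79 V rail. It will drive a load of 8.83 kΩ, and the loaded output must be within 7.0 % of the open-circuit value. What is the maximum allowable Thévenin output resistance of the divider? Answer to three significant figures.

R_th ≤ 665 Ω

Loading drop = R_th/(R_th + R_L) ≤ 0.0700, so R_th ≤ R_L · ε/(1−ε) = 8.83 kΩ × 0.0700/0.9300 = 665 Ω.
(Any R1, R2 with R2/(R1+R2) = 0.265 and R1‖R2 ≤ 665 Ω will meet the spec.)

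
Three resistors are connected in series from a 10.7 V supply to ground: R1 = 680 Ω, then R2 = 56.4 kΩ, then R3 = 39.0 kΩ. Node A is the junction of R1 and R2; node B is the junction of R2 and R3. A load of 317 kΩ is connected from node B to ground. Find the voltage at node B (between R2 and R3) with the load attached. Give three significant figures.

At node B, R3 is in parallel with the load: R3‖R_L = 34730 Ω.
Below node A the resistance is R2 + (R3‖R_L) = 91130 Ω, so V_A = 10.7 × 91130/91810 = 10.62 V.
Then V_B = V_A × (R3‖R_L)/(R2 + R3‖R_L) = 10.62 × 34730/91130 = 4.05 V.

V ≈ 4.05 V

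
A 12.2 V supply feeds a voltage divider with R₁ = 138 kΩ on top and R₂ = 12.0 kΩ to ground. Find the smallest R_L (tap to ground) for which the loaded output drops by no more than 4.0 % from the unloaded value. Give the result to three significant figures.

R_L(min) ≈ 265 kΩ

Output resistance R_th = R₁‖R₂ = (138 × 12.0)/150.0 = 11.04 kΩ.
The fractional drop is R_th/(R_th + R_L); requiring this ≤ 0.0400 gives R_L ≥ R_th(1/0.0400 − 1) = 11.04 × 24.00 = 265 kΩ.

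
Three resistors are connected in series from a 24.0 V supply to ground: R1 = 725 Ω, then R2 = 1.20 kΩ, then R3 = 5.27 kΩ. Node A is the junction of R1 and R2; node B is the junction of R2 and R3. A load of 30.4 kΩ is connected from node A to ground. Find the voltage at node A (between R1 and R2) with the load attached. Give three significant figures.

Below node A the series string R2+R3 = 6470 Ω sits in parallel with the 30400 Ω load: 5335 Ω.
V_A = 24.0 × 5335/(725 + 5335) = 21.1 V.

V ≈ 21.1 V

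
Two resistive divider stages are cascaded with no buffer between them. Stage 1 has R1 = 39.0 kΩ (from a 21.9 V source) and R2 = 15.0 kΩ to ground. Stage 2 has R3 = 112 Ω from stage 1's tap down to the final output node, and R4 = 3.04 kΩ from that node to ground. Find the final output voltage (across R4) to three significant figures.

V_out ≈ 1.32 V

Stage 2 presents R3+R4 = 3152 Ω as a load on stage 1's tap.
Stage 1's lower leg becomes R2‖(R3+R4) = 2605 Ω, so V_mid = 21.9 × 2605/41600 = 1.371 V.
Stage 2 is itself unloaded: V_out = V_mid × R4/(R3+R4) = 1.371 × 3040/3152 = 1.32 V.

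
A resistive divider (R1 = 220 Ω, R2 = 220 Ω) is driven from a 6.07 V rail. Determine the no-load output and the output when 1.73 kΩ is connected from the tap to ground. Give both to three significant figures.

Open-circuit: V = 6.07 × 220/(220 + 220) = 3.04 V.
With the load, R2 becomes R2‖R_L = 195.2 Ω, so V = 6.07 × 195.2/415.2 = 2.85 V.

Unloaded: 3.04 V; loaded: 2.85 V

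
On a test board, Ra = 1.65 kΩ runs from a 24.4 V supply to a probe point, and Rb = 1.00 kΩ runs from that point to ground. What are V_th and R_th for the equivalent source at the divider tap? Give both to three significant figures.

V_th is the open-circuit tap voltage: 24.4 × 1.00/(1.65 + 1.00) = 9.21 V.
With the supply zeroed, Ra and Rb appear in parallel from the tap: R_th = Ra‖Rb = (1.65 × 1.00)/2.650 = 623 Ω.

V_th = 9.21 V, R_th = 623 Ω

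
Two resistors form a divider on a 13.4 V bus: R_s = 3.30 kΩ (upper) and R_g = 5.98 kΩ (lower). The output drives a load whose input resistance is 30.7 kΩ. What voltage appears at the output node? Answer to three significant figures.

The load sits in parallel with R_g: R_g‖R_L = (5.98 × 30.7) / (5.98 + 30.7) = 5.005 kΩ.
V_out = 13.4 × 5.005 / (3.30 + 5.005) = 13.4 × 5.005/8.305 = 8.08 V.
(Unloaded it would have been 8.63 V.)

V_out ≈ 8.08 V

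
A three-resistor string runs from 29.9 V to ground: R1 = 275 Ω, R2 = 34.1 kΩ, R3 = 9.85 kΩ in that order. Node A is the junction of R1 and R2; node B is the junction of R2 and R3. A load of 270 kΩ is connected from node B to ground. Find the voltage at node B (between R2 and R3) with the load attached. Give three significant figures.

V ≈ 6.48 V

At node B, R3 is in parallel with the load: R3‖R_L = 9503 Ω.
Below node A the resistance is R2 + (R3‖R_L) = 43600 Ω, so V_A = 29.9 × 43600/43880 = 29.71 V.
Then V_B = V_A × (R3‖R_L)/(R2 + R3‖R_L) = 29.71 × 9503/43600 = 6.48 V.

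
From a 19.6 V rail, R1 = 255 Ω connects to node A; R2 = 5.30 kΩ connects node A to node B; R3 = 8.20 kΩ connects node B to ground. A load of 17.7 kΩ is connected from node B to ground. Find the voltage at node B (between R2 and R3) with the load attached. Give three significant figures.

At node B, R3 is in parallel with the load: R3‖R_L = 5604 Ω.
Below node A the resistance is R2 + (R3‖R_L) = 10900 Ω, so V_A = 19.6 × 10900/11160 = 19.15 V.
Then V_B = V_A × (R3‖R_L)/(R2 + R3‖R_L) = 19.15 × 5604/10900 = 9.84 V.

V ≈ 9.84 V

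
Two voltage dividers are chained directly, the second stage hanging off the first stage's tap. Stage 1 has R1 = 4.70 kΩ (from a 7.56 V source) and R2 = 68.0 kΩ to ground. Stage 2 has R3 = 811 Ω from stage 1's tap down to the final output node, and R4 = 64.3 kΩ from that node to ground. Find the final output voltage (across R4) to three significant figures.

V_out ≈ 6.54 V

Stage 2 presents R3+R4 = 65110 Ω as a load on stage 1's tap.
Stage 1's lower leg becomes R2‖(R3+R4) = 33260 Ω, so V_mid = 7.56 × 33260/37960 = 6.624 V.
Stage 2 is itself unloaded: V_out = V_mid × R4/(R3+R4) = 6.624 × 64300/65110 = 6.54 V.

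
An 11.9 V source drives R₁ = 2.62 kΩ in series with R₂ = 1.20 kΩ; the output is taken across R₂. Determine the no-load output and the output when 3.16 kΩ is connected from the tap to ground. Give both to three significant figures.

Open-circuit: V = 11.9 × 1.20/(2.62 + 1.20) = 3.74 V.
With the load, R₂ becomes R₂‖R_L = 0.8697 kΩ, so V = 11.9 × 0.8697/3.490 = 2.97 V.

Unloaded: 3.74 V; loaded: 2.97 V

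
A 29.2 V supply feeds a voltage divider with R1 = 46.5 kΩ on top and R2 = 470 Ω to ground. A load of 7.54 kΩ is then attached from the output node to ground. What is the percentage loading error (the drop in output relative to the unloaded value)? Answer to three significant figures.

The divider's output (Thévenin) resistance is R1‖R2 = 465.3 Ω.
Fractional drop under load = R_th/(R_th + R_L) = 465.3 / (465.3 + 7540) = 0.05812.
So the output falls by 5.81 %.

5.81 %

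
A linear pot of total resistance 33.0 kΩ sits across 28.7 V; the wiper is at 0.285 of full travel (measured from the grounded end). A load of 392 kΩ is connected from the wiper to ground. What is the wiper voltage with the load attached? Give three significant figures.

The wiper splits the pot into (1−α)R = 23.60 kΩ above and αR = 9.405 kΩ below.
Lower section ‖ load = 9.185 kΩ.
V_wiper = 28.7 × 9.185/(23.60 + 9.185) = 8.04 V.

V ≈ 8.04 V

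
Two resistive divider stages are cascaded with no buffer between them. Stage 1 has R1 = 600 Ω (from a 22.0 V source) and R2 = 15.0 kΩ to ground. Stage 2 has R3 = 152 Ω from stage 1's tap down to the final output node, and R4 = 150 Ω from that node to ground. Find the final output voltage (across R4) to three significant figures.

Stage 2 presents R3+R4 = 302.0 Ω as a load on stage 1's tap.
Stage 1's lower leg becomes R2‖(R3+R4) = 296.0 Ω, so V_mid = 22.0 × 296.0/896.0 = 7.269 V.
Stage 2 is itself unloaded: V_out = V_mid × R4/(R3+R4) = 7.269 × 150/302.0 = 3.61 V.

V_out ≈ 3.61 V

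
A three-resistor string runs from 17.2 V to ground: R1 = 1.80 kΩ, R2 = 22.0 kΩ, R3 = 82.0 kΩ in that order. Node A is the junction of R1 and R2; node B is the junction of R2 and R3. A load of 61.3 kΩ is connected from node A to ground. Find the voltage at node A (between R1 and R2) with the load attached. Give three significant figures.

V ≈ 16.4 V

Below node A the series string R2+R3 = 104.0 kΩ sits in parallel with the 61.3 kΩ load: 38.57 kΩ.
V_A = 17.2 × 38.57/(1.80 + 38.57) = 16.4 V.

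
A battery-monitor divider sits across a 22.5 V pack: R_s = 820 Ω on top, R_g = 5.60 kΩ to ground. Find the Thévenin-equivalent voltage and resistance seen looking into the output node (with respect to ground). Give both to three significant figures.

V_th is the open-circuit tap voltage: 22.5 × 5600/(820 + 5600) = 19.6 V.
With the supply zeroed, R_s and R_g appear in parallel from the tap: R_th = R_s‖R_g = (820 × 5600)/6420 = 715 Ω.

V_th = 19.6 V, R_th = 715 Ω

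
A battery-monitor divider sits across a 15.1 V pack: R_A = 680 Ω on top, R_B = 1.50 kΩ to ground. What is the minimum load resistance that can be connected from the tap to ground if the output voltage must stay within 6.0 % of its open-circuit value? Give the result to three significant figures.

R_L(min) ≈ 7.33 kΩ

Output resistance R_th = R_A‖R_B = (680 × 1500)/2180 = 467.9 Ω.
The fractional drop is R_th/(R_th + R_L); requiring this ≤ 0.0600 gives R_L ≥ R_th(1/0.0600 − 1) = 467.9 × 15.67 = 7.33 kΩ.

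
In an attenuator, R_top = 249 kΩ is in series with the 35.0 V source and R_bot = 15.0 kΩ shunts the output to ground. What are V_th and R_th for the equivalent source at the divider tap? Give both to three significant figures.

V_th = 1.99 V, R_th = 14.1 kΩ

V_th is the open-circuit tap voltage: 35.0 × 15.0/(249 + 15.0) = 1.99 V.
With the supply zeroed, R_top and R_bot appear in parallel from the tap: R_th = R_top‖R_bot = (249 × 15.0)/264.0 = 14.1 kΩ.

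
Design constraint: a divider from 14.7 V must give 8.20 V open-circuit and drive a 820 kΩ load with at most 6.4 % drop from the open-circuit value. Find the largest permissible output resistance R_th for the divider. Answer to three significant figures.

R_th ≤ 56.1 kΩ

Loading drop = R_th/(R_th + R_L) ≤ 0.0640, so R_th ≤ R_L · ε/(1−ε) = 820 kΩ × 0.0640/0.9360 = 56.1 kΩ.
(Any R1, R2 with R2/(R1+R2) = 0.558 and R1‖R2 ≤ 56.1 kΩ will meet the spec.)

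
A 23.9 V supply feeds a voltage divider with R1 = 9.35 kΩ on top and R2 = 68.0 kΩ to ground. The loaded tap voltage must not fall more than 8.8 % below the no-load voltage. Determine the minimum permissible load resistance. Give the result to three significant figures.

R_L(min) ≈ 85.2 kΩ

Output resistance R_th = R1‖R2 = (9.35 × 68.0)/77.35 = 8.220 kΩ.
The fractional drop is R_th/(R_th + R_L); requiring this ≤ 0.0880 gives R_L ≥ R_th(1/0.0880 − 1) = 8.220 × 10.36 = 85.2 kΩ.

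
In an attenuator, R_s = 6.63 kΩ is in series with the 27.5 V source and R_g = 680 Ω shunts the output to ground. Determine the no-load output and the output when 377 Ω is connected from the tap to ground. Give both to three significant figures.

Unloaded: 2.56 V; loaded: 0.970 V

Open-circuit: V = 27.5 × 680/(6630 + 680) = 2.56 V.
With the load, R_g becomes R_g‖R_L = 242.5 Ω, so V = 27.5 × 242.5/6873 = 0.970 V.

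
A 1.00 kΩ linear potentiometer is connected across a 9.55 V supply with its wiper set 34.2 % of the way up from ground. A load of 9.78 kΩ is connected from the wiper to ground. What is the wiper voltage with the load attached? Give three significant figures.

V ≈ 3.19 V

The wiper splits the pot into (1−α)R = 658.0 Ω above and αR = 342.0 Ω below.
Lower section ‖ load = 330.4 Ω.
V_wiper = 9.55 × 330.4/(658.0 + 330.4) = 3.19 V.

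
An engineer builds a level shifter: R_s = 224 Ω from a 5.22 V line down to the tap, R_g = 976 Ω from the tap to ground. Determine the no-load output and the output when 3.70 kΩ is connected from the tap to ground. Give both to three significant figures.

Unloaded: 4.25 V; loaded: 4.05 V

Open-circuit: V = 5.22 × 976/(224 + 976) = 4.25 V.
With the load, R_g becomes R_g‖R_L = 772.3 Ω, so V = 5.22 × 772.3/996.3 = 4.05 V.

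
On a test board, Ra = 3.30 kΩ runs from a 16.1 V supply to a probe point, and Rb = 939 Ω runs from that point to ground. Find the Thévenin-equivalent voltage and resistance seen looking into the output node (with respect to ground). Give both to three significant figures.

V_th = 3.57 V, R_th = 731 Ω

V_th is the open-circuit tap voltage: 16.1 × 939/(3300 + 939) = 3.57 V.
With the supply zeroed, Ra and Rb appear in parallel from the tap: R_th = Ra‖Rb = (3300 × 939)/4239 = 731 Ω.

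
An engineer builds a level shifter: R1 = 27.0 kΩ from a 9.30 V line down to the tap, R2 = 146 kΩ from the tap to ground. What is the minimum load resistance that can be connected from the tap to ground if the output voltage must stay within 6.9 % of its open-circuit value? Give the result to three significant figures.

Output resistance R_th = R1‖R2 = (27.0 × 146)/173.0 = 22.79 kΩ.
The fractional drop is R_th/(R_th + R_L); requiring this ≤ 0.0690 gives R_L ≥ R_th(1/0.0690 − 1) = 22.79 × 13.49 = 307 kΩ.

R_L(min) ≈ 307 kΩ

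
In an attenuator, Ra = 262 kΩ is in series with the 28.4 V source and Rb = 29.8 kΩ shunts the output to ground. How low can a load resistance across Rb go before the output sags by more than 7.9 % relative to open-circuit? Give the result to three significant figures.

Output resistance R_th = Ra‖Rb = (262 × 29.8)/291.8 = 26.76 kΩ.
The fractional drop is R_th/(R_th + R_L); requiring this ≤ 0.0790 gives R_L ≥ R_th(1/0.0790 − 1) = 26.76 × 11.66 = 312 kΩ.

R_L(min) ≈ 312 kΩ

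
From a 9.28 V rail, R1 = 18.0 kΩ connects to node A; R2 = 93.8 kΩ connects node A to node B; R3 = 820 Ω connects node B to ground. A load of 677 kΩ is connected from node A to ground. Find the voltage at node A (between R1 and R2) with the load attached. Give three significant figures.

V ≈ 7.63 V

Below node A the series string R2+R3 = 94620 Ω sits in parallel with the 677000 Ω load: 83020 Ω.
V_A = 9.28 × 83020/(18000 + 83020) = 7.63 V.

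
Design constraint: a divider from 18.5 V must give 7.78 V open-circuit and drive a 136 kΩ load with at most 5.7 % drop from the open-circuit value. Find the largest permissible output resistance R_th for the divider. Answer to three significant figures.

R_th ≤ 8.22 kΩ

Loading drop = R_th/(R_th + R_L) ≤ 0.0570, so R_th ≤ R_L · ε/(1−ε) = 136 kΩ × 0.0570/0.9430 = 8.22 kΩ.
(Any R1, R2 with R2/(R1+R2) = 0.421 and R1‖R2 ≤ 8.22 kΩ will meet the spec.)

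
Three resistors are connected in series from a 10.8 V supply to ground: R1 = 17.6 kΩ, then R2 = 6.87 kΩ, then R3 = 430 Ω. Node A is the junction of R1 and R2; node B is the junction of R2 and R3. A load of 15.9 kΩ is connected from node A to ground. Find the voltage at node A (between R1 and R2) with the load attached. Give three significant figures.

V ≈ 2.39 V

Below node A the series string R2+R3 = 7300 Ω sits in parallel with the 15900 Ω load: 5003 Ω.
V_A = 10.8 × 5003/(17600 + 5003) = 2.39 V.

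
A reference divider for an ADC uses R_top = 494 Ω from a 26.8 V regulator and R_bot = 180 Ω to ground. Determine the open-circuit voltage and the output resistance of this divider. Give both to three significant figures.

V_th is the open-circuit tap voltage: 26.8 × 180/(494 + 180) = 7.16 V.
With the supply zeroed, R_top and R_bot appear in parallel from the tap: R_th = R_top‖R_bot = (494 × 180)/674.0 = 132 Ω.

V_th = 7.16 V, R_th = 132 Ω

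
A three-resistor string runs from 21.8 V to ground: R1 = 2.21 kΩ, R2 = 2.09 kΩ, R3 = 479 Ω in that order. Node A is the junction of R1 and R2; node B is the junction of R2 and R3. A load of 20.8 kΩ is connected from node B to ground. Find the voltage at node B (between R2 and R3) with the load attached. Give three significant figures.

V ≈ 2.14 V

At node B, R3 is in parallel with the load: R3‖R_L = 468.2 Ω.
Below node A the resistance is R2 + (R3‖R_L) = 2558 Ω, so V_A = 21.8 × 2558/4768 = 11.70 V.
Then V_B = V_A × (R3‖R_L)/(R2 + R3‖R_L) = 11.70 × 468.2/2558 = 2.14 V.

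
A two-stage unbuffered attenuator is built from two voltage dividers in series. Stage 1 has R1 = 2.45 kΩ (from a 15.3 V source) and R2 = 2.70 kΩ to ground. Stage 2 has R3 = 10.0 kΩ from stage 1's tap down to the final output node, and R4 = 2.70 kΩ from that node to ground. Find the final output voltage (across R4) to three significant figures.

Stage 2 presents R3+R4 = 12.70 kΩ as a load on stage 1's tap.
Stage 1's lower leg becomes R2‖(R3+R4) = 2.227 kΩ, so V_mid = 15.3 × 2.227/4.677 = 7.285 V.
Stage 2 is itself unloaded: V_out = V_mid × R4/(R3+R4) = 7.285 × 2.70/12.70 = 1.55 V.

V_out ≈ 1.55 V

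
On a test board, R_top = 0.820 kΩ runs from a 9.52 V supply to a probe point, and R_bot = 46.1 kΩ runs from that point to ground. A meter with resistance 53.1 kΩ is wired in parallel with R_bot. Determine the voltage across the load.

V_out ≈ 9.21 V

The load sits in parallel with R_bot: R_bot‖R_L = (46100 × 53100) / (46100 + 53100) = 24680 Ω.
V_out = 9.52 × 24680 / (820 + 24680) = 9.52 × 24680/25500 = 9.21 V.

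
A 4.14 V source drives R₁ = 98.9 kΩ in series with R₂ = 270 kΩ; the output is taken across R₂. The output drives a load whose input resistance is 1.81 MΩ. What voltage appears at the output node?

V_out ≈ 2.91 V

The load sits in parallel with R₂: R₂‖R_L = (270 × 1810) / (270 + 1810) = 235.0 kΩ.
V_out = 4.14 × 235.0 / (98.9 + 235.0) = 4.14 × 235.0/333.9 = 2.91 V.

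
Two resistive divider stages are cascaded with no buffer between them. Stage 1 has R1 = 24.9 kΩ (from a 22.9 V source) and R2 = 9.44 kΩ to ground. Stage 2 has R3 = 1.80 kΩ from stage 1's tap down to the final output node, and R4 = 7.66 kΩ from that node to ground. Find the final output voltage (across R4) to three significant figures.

Stage 2 presents R3+R4 = 9.460 kΩ as a load on stage 1's tap.
Stage 1's lower leg becomes R2‖(R3+R4) = 4.725 kΩ, so V_mid = 22.9 × 4.725/29.62 = 3.652 V.
Stage 2 is itself unloaded: V_out = V_mid × R4/(R3+R4) = 3.652 × 7.66/9.460 = 2.96 V.

V_out ≈ 2.96 V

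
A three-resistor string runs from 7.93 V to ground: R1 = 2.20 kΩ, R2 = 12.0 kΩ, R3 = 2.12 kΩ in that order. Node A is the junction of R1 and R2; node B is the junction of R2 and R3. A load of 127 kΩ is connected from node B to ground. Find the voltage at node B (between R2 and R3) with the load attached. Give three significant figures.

V ≈ 1.02 V

At node B, R3 is in parallel with the load: R3‖R_L = 2.085 kΩ.
Below node A the resistance is R2 + (R3‖R_L) = 14.09 kΩ, so V_A = 7.93 × 14.09/16.29 = 6.859 V.
Then V_B = V_A × (R3‖R_L)/(R2 + R3‖R_L) = 6.859 × 2.085/14.09 = 1.02 V.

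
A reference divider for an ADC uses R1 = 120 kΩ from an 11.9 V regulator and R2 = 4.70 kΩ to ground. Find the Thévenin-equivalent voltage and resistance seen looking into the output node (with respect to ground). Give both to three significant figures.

V_th is the open-circuit tap voltage: 11.9 × 4.70/(120 + 4.70) = 0.449 V.
With the supply zeroed, R1 and R2 appear in parallel from the tap: R_th = R1‖R2 = (120 × 4.70)/124.7 = 4.52 kΩ.

V_th = 0.449 V, R_th = 4.52 kΩ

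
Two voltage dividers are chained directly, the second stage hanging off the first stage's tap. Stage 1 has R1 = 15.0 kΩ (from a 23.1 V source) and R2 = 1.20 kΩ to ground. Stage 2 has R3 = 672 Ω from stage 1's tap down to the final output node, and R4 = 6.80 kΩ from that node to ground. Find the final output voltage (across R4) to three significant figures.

V_out ≈ 1.36 V

Stage 2 presents R3+R4 = 7472 Ω as a load on stage 1's tap.
Stage 1's lower leg becomes R2‖(R3+R4) = 1034 Ω, so V_mid = 23.1 × 1034/16030 = 1.490 V.
Stage 2 is itself unloaded: V_out = V_mid × R4/(R3+R4) = 1.490 × 6800/7472 = 1.36 V.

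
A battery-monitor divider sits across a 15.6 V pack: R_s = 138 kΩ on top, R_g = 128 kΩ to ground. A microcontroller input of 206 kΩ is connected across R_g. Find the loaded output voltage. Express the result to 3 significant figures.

V_out ≈ 5.68 V

The load sits in parallel with R_g: R_g‖R_L = (128 × 206) / (128 + 206) = 78.95 kΩ.
V_out = 15.6 × 78.95 / (138 + 78.95) = 15.6 × 78.95/216.9 = 5.68 V.
(Unloaded it would have been 7.51 V.)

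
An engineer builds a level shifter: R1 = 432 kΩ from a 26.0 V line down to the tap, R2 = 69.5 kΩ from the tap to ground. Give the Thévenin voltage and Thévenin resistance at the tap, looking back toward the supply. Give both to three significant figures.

V_th = 3.60 V, R_th = 59.9 kΩ

V_th is the open-circuit tap voltage: 26.0 × 69.5/(432 + 69.5) = 3.60 V.
With the supply zeroed, R1 and R2 appear in parallel from the tap: R_th = R1‖R2 = (432 × 69.5)/501.5 = 59.9 kΩ.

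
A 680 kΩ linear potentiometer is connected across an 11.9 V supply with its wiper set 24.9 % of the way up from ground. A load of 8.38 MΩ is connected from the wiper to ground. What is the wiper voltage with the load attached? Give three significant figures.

The wiper splits the pot into (1−α)R = 510.7 kΩ above and αR = 169.3 kΩ below.
Lower section ‖ load = 166.0 kΩ.
V_wiper = 11.9 × 166.0/(510.7 + 166.0) = 2.92 V.

V ≈ 2.92 V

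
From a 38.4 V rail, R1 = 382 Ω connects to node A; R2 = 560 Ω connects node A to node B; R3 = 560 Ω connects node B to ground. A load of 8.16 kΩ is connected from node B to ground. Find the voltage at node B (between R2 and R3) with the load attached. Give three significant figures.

At node B, R3 is in parallel with the load: R3‖R_L = 524.0 Ω.
Below node A the resistance is R2 + (R3‖R_L) = 1084 Ω, so V_A = 38.4 × 1084/1466 = 28.39 V.
Then V_B = V_A × (R3‖R_L)/(R2 + R3‖R_L) = 28.39 × 524.0/1084 = 13.7 V.

V ≈ 13.7 V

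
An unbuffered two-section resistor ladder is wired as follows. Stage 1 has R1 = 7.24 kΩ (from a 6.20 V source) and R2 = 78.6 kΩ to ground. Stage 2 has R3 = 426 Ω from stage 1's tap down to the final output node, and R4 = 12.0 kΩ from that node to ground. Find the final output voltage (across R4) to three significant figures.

Stage 2 presents R3+R4 = 12430 Ω as a load on stage 1's tap.
Stage 1's lower leg becomes R2‖(R3+R4) = 10730 Ω, so V_mid = 6.20 × 10730/17970 = 3.702 V.
Stage 2 is itself unloaded: V_out = V_mid × R4/(R3+R4) = 3.702 × 12000/12430 = 3.58 V.

V_out ≈ 3.58 V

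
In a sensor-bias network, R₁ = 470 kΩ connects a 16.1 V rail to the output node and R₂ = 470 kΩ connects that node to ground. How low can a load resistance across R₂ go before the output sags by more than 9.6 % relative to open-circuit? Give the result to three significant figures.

Output resistance R_th = R₁‖R₂ = (470 × 470)/940.0 = 235.0 kΩ.
The fractional drop is R_th/(R_th + R_L); requiring this ≤ 0.0960 gives R_L ≥ R_th(1/0.0960 − 1) = 235.0 × 9.417 = 2.21 MΩ.

R_L(min) ≈ 2.21 MΩ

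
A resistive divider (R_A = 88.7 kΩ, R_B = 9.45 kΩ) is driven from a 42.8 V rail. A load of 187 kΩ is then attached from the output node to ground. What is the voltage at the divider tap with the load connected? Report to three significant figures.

V_out ≈ 3.94 V

The load sits in parallel with R_B: R_B‖R_L = (9.45 × 187) / (9.45 + 187) = 8.995 kΩ.
V_out = 42.8 × 8.995 / (88.7 + 8.995) = 42.8 × 8.995/97.70 = 3.94 V.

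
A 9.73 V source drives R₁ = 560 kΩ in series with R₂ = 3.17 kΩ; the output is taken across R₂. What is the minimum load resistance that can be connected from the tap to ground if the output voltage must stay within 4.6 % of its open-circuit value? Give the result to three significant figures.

R_L(min) ≈ 65.4 kΩ

Output resistance R_th = R₁‖R₂ = (560 × 3.17)/563.2 = 3.152 kΩ.
The fractional drop is R_th/(R_th + R_L); requiring this ≤ 0.0460 gives R_L ≥ R_th(1/0.0460 − 1) = 3.152 × 20.74 = 65.4 kΩ.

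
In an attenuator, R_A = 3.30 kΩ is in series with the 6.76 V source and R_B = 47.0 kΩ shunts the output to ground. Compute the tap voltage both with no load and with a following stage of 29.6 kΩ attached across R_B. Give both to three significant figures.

Unloaded: 6.32 V; loaded: 5.72 V

Open-circuit: V = 6.76 × 47.0/(3.30 + 47.0) = 6.32 V.
With the load, R_B becomes R_B‖R_L = 18.16 kΩ, so V = 6.76 × 18.16/21.46 = 5.72 V.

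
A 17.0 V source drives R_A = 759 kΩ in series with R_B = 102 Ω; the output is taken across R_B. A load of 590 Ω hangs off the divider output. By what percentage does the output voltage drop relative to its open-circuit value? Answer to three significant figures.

The divider's output (Thévenin) resistance is R_A‖R_B = 102.0 Ω.
Fractional drop under load = R_th/(R_th + R_L) = 102.0 / (102.0 + 590) = 0.1474.
So the output falls by 14.7 %.

14.7 %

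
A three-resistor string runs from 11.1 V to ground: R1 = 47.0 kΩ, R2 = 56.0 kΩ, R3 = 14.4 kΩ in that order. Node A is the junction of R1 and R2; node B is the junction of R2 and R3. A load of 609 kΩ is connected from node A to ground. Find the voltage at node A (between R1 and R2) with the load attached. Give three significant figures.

V ≈ 6.36 V

Below node A the series string R2+R3 = 70.40 kΩ sits in parallel with the 609 kΩ load: 63.11 kΩ.
V_A = 11.1 × 63.11/(47.0 + 63.11) = 6.36 V.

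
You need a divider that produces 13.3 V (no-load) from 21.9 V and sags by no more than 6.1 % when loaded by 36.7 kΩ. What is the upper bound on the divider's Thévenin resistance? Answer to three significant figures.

Loading drop = R_th/(R_th + R_L) ≤ 0.0610, so R_th ≤ R_L · ε/(1−ε) = 36.7 kΩ × 0.0610/0.9390 = 2.38 kΩ.
(Any R1, R2 with R2/(R1+R2) = 0.607 and R1‖R2 ≤ 2.38 kΩ will meet the spec.)

R_th ≤ 2.38 kΩ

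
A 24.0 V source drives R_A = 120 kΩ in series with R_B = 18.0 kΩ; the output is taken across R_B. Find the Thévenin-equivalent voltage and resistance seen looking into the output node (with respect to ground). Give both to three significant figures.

V_th is the open-circuit tap voltage: 24.0 × 18.0/(120 + 18.0) = 3.13 V.
With the supply zeroed, R_A and R_B appear in parallel from the tap: R_th = R_A‖R_B = (120 × 18.0)/138.0 = 15.7 kΩ.

V_th = 3.13 V, R_th = 15.7 kΩ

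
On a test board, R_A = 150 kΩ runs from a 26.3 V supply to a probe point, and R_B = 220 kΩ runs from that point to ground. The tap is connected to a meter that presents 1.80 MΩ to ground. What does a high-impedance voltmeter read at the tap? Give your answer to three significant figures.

V_out ≈ 14.9 V

The load sits in parallel with R_B: R_B‖R_L = (220 × 1800) / (220 + 1800) = 196.0 kΩ.
V_out = 26.3 × 196.0 / (150 + 196.0) = 26.3 × 196.0/346.0 = 14.9 V.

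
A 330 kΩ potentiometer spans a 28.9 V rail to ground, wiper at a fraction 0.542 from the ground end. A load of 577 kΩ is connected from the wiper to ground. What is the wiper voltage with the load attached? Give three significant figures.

The wiper splits the pot into (1−α)R = 151.1 kΩ above and αR = 178.9 kΩ below.
Lower section ‖ load = 136.5 kΩ.
V_wiper = 28.9 × 136.5/(151.1 + 136.5) = 13.7 V.

V ≈ 13.7 V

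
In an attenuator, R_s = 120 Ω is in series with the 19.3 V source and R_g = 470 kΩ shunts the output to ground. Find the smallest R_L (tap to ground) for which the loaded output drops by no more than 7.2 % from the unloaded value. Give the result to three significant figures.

Output resistance R_th = R_s‖R_g = (120 × 470000)/470100 = 120.0 Ω.
The fractional drop is R_th/(R_th + R_L); requiring this ≤ 0.0720 gives R_L ≥ R_th(1/0.0720 − 1) = 120.0 × 12.89 = 1.55 kΩ.

R_L(min) ≈ 1.55 kΩ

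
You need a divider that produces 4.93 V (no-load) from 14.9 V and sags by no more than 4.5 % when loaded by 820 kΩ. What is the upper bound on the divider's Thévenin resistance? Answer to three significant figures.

R_th ≤ 38.6 kΩ

Loading drop = R_th/(R_th + R_L) ≤ 0.0450, so R_th ≤ R_L · ε/(1−ε) = 820 kΩ × 0.0450/0.9550 = 38.6 kΩ.
(Any R1, R2 with R2/(R1+R2) = 0.331 and R1‖R2 ≤ 38.6 kΩ will meet the spec.)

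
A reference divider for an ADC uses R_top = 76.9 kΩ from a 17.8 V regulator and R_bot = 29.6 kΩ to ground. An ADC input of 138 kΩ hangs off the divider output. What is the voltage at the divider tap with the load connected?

V_out ≈ 4.28 V

The load sits in parallel with R_bot: R_bot‖R_L = (29.6 × 138) / (29.6 + 138) = 24.37 kΩ.
V_out = 17.8 × 24.37 / (76.9 + 24.37) = 17.8 × 24.37/101.3 = 4.28 V.
(Unloaded it would have been 4.95 V.)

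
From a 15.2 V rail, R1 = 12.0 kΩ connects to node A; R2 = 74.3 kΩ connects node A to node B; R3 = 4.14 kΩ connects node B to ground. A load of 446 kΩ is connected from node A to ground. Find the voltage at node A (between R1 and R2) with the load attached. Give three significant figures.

V ≈ 12.9 V

Below node A the series string R2+R3 = 78.44 kΩ sits in parallel with the 446 kΩ load: 66.71 kΩ.
V_A = 15.2 × 66.71/(12.0 + 66.71) = 12.9 V.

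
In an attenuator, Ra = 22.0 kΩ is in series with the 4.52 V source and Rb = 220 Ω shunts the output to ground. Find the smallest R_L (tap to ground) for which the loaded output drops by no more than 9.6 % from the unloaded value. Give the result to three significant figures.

Output resistance R_th = Ra‖Rb = (22000 × 220)/22220 = 217.8 Ω.
The fractional drop is R_th/(R_th + R_L); requiring this ≤ 0.0960 gives R_L ≥ R_th(1/0.0960 − 1) = 217.8 × 9.417 = 2.05 kΩ.

R_L(min) ≈ 2.05 kΩ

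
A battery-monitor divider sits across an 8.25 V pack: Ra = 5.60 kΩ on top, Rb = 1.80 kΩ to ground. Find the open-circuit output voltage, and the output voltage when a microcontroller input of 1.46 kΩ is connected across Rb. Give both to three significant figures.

Open-circuit: V = 8.25 × 1.80/(5.60 + 1.80) = 2.01 V.
With the load, Rb becomes Rb‖R_L = 0.8061 kΩ, so V = 8.25 × 0.8061/6.406 = 1.04 V.

Unloaded: 2.01 V; loaded: 1.04 V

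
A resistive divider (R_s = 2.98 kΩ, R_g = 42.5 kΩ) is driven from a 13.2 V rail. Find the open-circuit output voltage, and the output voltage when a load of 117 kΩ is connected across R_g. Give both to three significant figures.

Open-circuit: V = 13.2 × 42.5/(2.98 + 42.5) = 12.3 V.
With the load, R_g becomes R_g‖R_L = 31.18 kΩ, so V = 13.2 × 31.18/34.16 = 12.0 V.

Unloaded: 12.3 V; loaded: 12.0 V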